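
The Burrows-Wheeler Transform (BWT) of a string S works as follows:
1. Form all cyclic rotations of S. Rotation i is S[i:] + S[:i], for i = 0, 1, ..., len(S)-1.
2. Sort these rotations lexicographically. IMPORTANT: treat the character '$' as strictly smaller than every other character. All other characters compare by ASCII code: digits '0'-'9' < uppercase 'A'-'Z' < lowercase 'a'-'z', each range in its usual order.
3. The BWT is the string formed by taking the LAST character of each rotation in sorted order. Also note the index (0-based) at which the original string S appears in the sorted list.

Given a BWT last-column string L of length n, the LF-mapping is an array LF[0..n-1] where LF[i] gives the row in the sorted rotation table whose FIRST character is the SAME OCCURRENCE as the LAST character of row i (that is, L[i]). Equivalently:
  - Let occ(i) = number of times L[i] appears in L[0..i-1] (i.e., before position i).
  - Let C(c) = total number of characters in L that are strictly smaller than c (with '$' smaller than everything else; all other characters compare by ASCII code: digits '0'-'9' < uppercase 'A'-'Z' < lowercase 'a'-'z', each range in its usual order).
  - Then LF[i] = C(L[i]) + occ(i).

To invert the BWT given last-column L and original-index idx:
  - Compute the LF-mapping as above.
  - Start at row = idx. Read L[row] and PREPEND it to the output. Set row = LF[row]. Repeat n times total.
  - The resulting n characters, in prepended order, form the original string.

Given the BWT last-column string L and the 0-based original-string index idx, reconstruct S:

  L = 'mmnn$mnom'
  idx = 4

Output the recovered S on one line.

Answer: monnmnmm$

Derivation:
LF mapping: 1 2 5 6 0 3 7 8 4
Walk LF starting at row 4, prepending L[row]:
  step 1: row=4, L[4]='$', prepend. Next row=LF[4]=0
  step 2: row=0, L[0]='m', prepend. Next row=LF[0]=1
  step 3: row=1, L[1]='m', prepend. Next row=LF[1]=2
  step 4: row=2, L[2]='n', prepend. Next row=LF[2]=5
  step 5: row=5, L[5]='m', prepend. Next row=LF[5]=3
  step 6: row=3, L[3]='n', prepend. Next row=LF[3]=6
  step 7: row=6, L[6]='n', prepend. Next row=LF[6]=7
  step 8: row=7, L[7]='o', prepend. Next row=LF[7]=8
  step 9: row=8, L[8]='m', prepend. Next row=LF[8]=4
Reversed output: monnmnmm$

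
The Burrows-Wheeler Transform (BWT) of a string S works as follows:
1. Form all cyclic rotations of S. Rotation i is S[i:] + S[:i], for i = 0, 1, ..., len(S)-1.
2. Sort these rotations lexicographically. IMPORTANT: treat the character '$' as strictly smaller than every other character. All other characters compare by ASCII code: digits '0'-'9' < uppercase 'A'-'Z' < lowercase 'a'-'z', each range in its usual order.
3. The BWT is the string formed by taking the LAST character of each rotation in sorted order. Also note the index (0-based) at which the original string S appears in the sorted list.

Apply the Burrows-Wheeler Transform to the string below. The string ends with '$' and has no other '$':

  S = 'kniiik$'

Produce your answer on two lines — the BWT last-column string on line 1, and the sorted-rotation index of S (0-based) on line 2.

All 7 rotations (rotation i = S[i:]+S[:i]):
  rot[0] = kniiik$
  rot[1] = niiik$k
  rot[2] = iiik$kn
  rot[3] = iik$kni
  rot[4] = ik$knii
  rot[5] = k$kniii
  rot[6] = $kniiik
Sorted (with $ < everything):
  sorted[0] = $kniiik  (last char: 'k')
  sorted[1] = iiik$kn  (last char: 'n')
  sorted[2] = iik$kni  (last char: 'i')
  sorted[3] = ik$knii  (last char: 'i')
  sorted[4] = k$kniii  (last char: 'i')
  sorted[5] = kniiik$  (last char: '$')
  sorted[6] = niiik$k  (last char: 'k')
Last column: kniii$k
Original string S is at sorted index 5

Answer: kniii$k
5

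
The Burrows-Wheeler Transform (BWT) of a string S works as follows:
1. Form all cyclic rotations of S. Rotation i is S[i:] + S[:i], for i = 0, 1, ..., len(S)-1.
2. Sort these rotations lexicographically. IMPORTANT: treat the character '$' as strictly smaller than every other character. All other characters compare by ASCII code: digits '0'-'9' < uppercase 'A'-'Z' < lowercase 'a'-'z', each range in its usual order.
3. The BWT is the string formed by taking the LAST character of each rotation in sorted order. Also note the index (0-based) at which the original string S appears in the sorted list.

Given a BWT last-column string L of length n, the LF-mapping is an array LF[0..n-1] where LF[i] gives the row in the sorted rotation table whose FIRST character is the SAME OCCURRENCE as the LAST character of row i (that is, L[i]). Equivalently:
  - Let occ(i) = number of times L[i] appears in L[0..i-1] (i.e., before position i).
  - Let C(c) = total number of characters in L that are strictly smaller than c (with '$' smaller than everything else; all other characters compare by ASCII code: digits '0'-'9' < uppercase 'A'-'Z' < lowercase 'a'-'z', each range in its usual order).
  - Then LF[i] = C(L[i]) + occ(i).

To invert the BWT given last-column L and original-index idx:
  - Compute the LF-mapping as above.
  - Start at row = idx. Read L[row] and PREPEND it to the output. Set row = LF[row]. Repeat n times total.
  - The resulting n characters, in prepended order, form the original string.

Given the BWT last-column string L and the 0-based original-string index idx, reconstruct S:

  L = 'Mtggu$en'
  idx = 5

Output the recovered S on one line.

Answer: nuggetM$

Derivation:
LF mapping: 1 6 3 4 7 0 2 5
Walk LF starting at row 5, prepending L[row]:
  step 1: row=5, L[5]='$', prepend. Next row=LF[5]=0
  step 2: row=0, L[0]='M', prepend. Next row=LF[0]=1
  step 3: row=1, L[1]='t', prepend. Next row=LF[1]=6
  step 4: row=6, L[6]='e', prepend. Next row=LF[6]=2
  step 5: row=2, L[2]='g', prepend. Next row=LF[2]=3
  step 6: row=3, L[3]='g', prepend. Next row=LF[3]=4
  step 7: row=4, L[4]='u', prepend. Next row=LF[4]=7
  step 8: row=7, L[7]='n', prepend. Next row=LF[7]=5
Reversed output: nuggetM$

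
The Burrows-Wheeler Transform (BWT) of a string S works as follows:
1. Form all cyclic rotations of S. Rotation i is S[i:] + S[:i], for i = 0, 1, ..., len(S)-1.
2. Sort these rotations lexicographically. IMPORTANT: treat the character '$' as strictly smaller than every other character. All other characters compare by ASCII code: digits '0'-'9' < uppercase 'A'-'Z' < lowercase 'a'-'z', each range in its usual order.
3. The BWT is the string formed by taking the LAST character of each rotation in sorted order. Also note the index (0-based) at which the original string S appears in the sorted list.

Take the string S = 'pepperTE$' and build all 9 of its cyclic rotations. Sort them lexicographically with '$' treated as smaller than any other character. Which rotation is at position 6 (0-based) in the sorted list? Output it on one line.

All 9 rotations (rotation i = S[i:]+S[:i]):
  rot[0] = pepperTE$
  rot[1] = epperTE$p
  rot[2] = pperTE$pe
  rot[3] = perTE$pep
  rot[4] = erTE$pepp
  rot[5] = rTE$peppe
  rot[6] = TE$pepper
  rot[7] = E$pepperT
  rot[8] = $pepperTE
Sorted (with $ < everything):
  sorted[0] = $pepperTE
  sorted[1] = E$pepperT
  sorted[2] = TE$pepper
  sorted[3] = epperTE$p
  sorted[4] = erTE$pepp
  sorted[5] = pepperTE$
  sorted[6] = perTE$pep
  sorted[7] = pperTE$pe
  sorted[8] = rTE$peppe
sorted[6] = perTE$pep

Answer: perTE$pep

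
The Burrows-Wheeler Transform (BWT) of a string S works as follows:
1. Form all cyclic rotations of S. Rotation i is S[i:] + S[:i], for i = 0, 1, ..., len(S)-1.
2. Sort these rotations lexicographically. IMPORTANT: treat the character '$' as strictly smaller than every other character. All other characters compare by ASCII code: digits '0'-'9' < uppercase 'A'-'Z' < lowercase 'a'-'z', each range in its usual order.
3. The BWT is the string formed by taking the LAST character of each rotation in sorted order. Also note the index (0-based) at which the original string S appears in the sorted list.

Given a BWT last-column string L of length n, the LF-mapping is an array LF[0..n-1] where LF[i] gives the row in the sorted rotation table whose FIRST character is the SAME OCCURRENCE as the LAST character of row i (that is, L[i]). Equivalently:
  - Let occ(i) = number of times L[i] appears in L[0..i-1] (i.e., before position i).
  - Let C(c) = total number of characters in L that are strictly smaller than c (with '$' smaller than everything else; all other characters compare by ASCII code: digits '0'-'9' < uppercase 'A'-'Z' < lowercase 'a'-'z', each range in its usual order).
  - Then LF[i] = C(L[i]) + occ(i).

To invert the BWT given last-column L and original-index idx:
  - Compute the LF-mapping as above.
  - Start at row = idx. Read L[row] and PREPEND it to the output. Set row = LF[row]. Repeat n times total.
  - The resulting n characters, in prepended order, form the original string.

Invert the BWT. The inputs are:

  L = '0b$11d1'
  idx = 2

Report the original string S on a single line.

Answer: 111db0$

Derivation:
LF mapping: 1 5 0 2 3 6 4
Walk LF starting at row 2, prepending L[row]:
  step 1: row=2, L[2]='$', prepend. Next row=LF[2]=0
  step 2: row=0, L[0]='0', prepend. Next row=LF[0]=1
  step 3: row=1, L[1]='b', prepend. Next row=LF[1]=5
  step 4: row=5, L[5]='d', prepend. Next row=LF[5]=6
  step 5: row=6, L[6]='1', prepend. Next row=LF[6]=4
  step 6: row=4, L[4]='1', prepend. Next row=LF[4]=3
  step 7: row=3, L[3]='1', prepend. Next row=LF[3]=2
Reversed output: 111db0$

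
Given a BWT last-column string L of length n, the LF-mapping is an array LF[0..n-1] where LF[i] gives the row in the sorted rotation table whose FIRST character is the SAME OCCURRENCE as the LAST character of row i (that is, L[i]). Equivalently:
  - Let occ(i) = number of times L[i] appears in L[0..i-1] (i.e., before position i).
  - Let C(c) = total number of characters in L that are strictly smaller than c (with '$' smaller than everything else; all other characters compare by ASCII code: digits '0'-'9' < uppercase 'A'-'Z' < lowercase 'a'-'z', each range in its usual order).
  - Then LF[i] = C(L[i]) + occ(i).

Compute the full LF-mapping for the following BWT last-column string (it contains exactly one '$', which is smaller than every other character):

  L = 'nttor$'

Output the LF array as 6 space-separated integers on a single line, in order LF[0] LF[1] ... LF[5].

Answer: 1 4 5 2 3 0

Derivation:
Char counts: '$':1, 'n':1, 'o':1, 'r':1, 't':2
C (first-col start): C('$')=0, C('n')=1, C('o')=2, C('r')=3, C('t')=4
L[0]='n': occ=0, LF[0]=C('n')+0=1+0=1
L[1]='t': occ=0, LF[1]=C('t')+0=4+0=4
L[2]='t': occ=1, LF[2]=C('t')+1=4+1=5
L[3]='o': occ=0, LF[3]=C('o')+0=2+0=2
L[4]='r': occ=0, LF[4]=C('r')+0=3+0=3
L[5]='$': occ=0, LF[5]=C('$')+0=0+0=0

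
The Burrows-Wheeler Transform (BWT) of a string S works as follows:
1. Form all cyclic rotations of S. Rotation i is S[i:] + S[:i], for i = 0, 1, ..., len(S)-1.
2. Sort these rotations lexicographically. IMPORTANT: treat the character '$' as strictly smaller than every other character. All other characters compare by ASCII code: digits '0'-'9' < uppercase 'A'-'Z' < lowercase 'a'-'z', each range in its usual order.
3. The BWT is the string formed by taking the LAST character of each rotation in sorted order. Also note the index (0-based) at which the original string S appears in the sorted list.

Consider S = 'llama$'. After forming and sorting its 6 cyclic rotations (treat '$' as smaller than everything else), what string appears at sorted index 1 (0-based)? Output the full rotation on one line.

Answer: a$llam

Derivation:
All 6 rotations (rotation i = S[i:]+S[:i]):
  rot[0] = llama$
  rot[1] = lama$l
  rot[2] = ama$ll
  rot[3] = ma$lla
  rot[4] = a$llam
  rot[5] = $llama
Sorted (with $ < everything):
  sorted[0] = $llama
  sorted[1] = a$llam
  sorted[2] = ama$ll
  sorted[3] = lama$l
  sorted[4] = llama$
  sorted[5] = ma$lla
sorted[1] = a$llam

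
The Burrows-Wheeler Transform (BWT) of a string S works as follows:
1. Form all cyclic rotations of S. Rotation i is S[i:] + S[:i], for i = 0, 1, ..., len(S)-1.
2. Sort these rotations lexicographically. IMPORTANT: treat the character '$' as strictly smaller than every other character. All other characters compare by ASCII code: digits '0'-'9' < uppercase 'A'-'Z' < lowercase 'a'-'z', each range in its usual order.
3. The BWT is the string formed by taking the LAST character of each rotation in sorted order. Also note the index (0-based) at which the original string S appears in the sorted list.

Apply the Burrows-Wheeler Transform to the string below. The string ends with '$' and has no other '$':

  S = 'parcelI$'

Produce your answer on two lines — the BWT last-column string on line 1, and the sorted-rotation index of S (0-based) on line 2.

All 8 rotations (rotation i = S[i:]+S[:i]):
  rot[0] = parcelI$
  rot[1] = arcelI$p
  rot[2] = rcelI$pa
  rot[3] = celI$par
  rot[4] = elI$parc
  rot[5] = lI$parce
  rot[6] = I$parcel
  rot[7] = $parcelI
Sorted (with $ < everything):
  sorted[0] = $parcelI  (last char: 'I')
  sorted[1] = I$parcel  (last char: 'l')
  sorted[2] = arcelI$p  (last char: 'p')
  sorted[3] = celI$par  (last char: 'r')
  sorted[4] = elI$parc  (last char: 'c')
  sorted[5] = lI$parce  (last char: 'e')
  sorted[6] = parcelI$  (last char: '$')
  sorted[7] = rcelI$pa  (last char: 'a')
Last column: Ilprce$a
Original string S is at sorted index 6

Answer: Ilprce$a
6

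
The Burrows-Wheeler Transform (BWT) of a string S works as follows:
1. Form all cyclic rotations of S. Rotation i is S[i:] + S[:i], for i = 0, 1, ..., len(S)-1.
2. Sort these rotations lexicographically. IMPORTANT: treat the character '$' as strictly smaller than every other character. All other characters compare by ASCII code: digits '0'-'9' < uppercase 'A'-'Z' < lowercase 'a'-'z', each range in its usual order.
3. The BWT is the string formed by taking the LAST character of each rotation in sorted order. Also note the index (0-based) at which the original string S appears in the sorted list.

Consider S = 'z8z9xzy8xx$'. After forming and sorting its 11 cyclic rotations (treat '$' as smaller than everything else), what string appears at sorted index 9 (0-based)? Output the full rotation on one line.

Answer: z9xzy8xx$z8

Derivation:
All 11 rotations (rotation i = S[i:]+S[:i]):
  rot[0] = z8z9xzy8xx$
  rot[1] = 8z9xzy8xx$z
  rot[2] = z9xzy8xx$z8
  rot[3] = 9xzy8xx$z8z
  rot[4] = xzy8xx$z8z9
  rot[5] = zy8xx$z8z9x
  rot[6] = y8xx$z8z9xz
  rot[7] = 8xx$z8z9xzy
  rot[8] = xx$z8z9xzy8
  rot[9] = x$z8z9xzy8x
  rot[10] = $z8z9xzy8xx
Sorted (with $ < everything):
  sorted[0] = $z8z9xzy8xx
  sorted[1] = 8xx$z8z9xzy
  sorted[2] = 8z9xzy8xx$z
  sorted[3] = 9xzy8xx$z8z
  sorted[4] = x$z8z9xzy8x
  sorted[5] = xx$z8z9xzy8
  sorted[6] = xzy8xx$z8z9
  sorted[7] = y8xx$z8z9xz
  sorted[8] = z8z9xzy8xx$
  sorted[9] = z9xzy8xx$z8
  sorted[10] = zy8xx$z8z9x
sorted[9] = z9xzy8xx$z8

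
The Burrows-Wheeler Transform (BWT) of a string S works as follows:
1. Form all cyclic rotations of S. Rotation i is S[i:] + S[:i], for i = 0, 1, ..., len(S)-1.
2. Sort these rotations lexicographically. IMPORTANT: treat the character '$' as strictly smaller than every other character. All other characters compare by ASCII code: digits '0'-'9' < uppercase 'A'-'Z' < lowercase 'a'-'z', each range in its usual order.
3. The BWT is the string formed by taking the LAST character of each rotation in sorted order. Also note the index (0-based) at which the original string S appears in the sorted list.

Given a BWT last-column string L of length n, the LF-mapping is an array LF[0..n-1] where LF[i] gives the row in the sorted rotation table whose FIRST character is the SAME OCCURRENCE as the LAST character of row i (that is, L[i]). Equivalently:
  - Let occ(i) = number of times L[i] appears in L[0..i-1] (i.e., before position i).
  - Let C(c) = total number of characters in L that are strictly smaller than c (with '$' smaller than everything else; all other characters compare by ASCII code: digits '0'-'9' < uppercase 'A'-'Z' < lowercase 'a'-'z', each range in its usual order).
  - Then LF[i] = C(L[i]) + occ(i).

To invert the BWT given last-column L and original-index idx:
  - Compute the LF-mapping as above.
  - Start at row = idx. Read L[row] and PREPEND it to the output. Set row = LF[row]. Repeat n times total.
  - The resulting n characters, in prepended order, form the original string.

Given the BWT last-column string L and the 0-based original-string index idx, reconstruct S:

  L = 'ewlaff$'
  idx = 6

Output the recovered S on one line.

Answer: waffle$

Derivation:
LF mapping: 2 6 5 1 3 4 0
Walk LF starting at row 6, prepending L[row]:
  step 1: row=6, L[6]='$', prepend. Next row=LF[6]=0
  step 2: row=0, L[0]='e', prepend. Next row=LF[0]=2
  step 3: row=2, L[2]='l', prepend. Next row=LF[2]=5
  step 4: row=5, L[5]='f', prepend. Next row=LF[5]=4
  step 5: row=4, L[4]='f', prepend. Next row=LF[4]=3
  step 6: row=3, L[3]='a', prepend. Next row=LF[3]=1
  step 7: row=1, L[1]='w', prepend. Next row=LF[1]=6
Reversed output: waffle$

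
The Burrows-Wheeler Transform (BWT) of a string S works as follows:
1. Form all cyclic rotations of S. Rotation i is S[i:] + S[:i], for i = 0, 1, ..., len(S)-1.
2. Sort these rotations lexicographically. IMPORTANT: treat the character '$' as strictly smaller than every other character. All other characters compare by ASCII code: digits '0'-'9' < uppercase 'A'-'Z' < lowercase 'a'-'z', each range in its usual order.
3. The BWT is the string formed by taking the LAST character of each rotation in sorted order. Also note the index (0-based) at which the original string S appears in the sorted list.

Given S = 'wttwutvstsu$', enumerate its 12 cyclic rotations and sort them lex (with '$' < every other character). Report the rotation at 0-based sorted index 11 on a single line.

Answer: wutvstsu$wtt

Derivation:
All 12 rotations (rotation i = S[i:]+S[:i]):
  rot[0] = wttwutvstsu$
  rot[1] = ttwutvstsu$w
  rot[2] = twutvstsu$wt
  rot[3] = wutvstsu$wtt
  rot[4] = utvstsu$wttw
  rot[5] = tvstsu$wttwu
  rot[6] = vstsu$wttwut
  rot[7] = stsu$wttwutv
  rot[8] = tsu$wttwutvs
  rot[9] = su$wttwutvst
  rot[10] = u$wttwutvsts
  rot[11] = $wttwutvstsu
Sorted (with $ < everything):
  sorted[0] = $wttwutvstsu
  sorted[1] = stsu$wttwutv
  sorted[2] = su$wttwutvst
  sorted[3] = tsu$wttwutvs
  sorted[4] = ttwutvstsu$w
  sorted[5] = tvstsu$wttwu
  sorted[6] = twutvstsu$wt
  sorted[7] = u$wttwutvsts
  sorted[8] = utvstsu$wttw
  sorted[9] = vstsu$wttwut
  sorted[10] = wttwutvstsu$
  sorted[11] = wutvstsu$wtt
sorted[11] = wutvstsu$wtt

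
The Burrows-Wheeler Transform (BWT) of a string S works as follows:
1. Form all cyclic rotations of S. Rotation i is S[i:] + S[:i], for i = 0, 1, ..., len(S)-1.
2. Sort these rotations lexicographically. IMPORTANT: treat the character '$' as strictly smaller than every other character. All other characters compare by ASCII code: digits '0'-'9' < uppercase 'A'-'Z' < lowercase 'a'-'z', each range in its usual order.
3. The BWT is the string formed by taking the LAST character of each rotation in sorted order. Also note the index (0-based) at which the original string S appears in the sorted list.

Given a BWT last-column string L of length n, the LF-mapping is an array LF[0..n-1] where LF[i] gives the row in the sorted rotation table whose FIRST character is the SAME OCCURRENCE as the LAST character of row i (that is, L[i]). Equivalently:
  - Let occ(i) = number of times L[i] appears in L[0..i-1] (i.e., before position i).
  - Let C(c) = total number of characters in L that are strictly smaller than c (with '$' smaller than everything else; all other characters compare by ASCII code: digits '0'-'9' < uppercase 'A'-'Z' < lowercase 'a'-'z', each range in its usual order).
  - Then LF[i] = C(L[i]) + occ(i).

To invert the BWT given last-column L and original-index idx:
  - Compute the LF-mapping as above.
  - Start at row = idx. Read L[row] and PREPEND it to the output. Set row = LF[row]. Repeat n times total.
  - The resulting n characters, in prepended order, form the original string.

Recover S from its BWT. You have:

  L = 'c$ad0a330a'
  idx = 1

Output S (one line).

Answer: 03ad3aa0c$

Derivation:
LF mapping: 8 0 5 9 1 6 3 4 2 7
Walk LF starting at row 1, prepending L[row]:
  step 1: row=1, L[1]='$', prepend. Next row=LF[1]=0
  step 2: row=0, L[0]='c', prepend. Next row=LF[0]=8
  step 3: row=8, L[8]='0', prepend. Next row=LF[8]=2
  step 4: row=2, L[2]='a', prepend. Next row=LF[2]=5
  step 5: row=5, L[5]='a', prepend. Next row=LF[5]=6
  step 6: row=6, L[6]='3', prepend. Next row=LF[6]=3
  step 7: row=3, L[3]='d', prepend. Next row=LF[3]=9
  step 8: row=9, L[9]='a', prepend. Next row=LF[9]=7
  step 9: row=7, L[7]='3', prepend. Next row=LF[7]=4
  step 10: row=4, L[4]='0', prepend. Next row=LF[4]=1
Reversed output: 03ad3aa0c$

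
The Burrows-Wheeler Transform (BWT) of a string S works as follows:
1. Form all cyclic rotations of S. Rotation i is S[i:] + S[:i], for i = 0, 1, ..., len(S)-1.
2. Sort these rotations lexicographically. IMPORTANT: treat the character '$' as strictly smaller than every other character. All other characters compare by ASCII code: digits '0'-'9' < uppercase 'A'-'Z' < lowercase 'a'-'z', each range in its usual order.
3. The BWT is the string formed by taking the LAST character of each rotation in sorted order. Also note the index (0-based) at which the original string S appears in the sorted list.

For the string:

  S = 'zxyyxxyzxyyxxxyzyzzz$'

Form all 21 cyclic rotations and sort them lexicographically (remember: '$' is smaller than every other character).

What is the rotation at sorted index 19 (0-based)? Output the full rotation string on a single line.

Answer: zz$zxyyxxyzxyyxxxyzyz

Derivation:
All 21 rotations (rotation i = S[i:]+S[:i]):
  rot[0] = zxyyxxyzxyyxxxyzyzzz$
  rot[1] = xyyxxyzxyyxxxyzyzzz$z
  rot[2] = yyxxyzxyyxxxyzyzzz$zx
  rot[3] = yxxyzxyyxxxyzyzzz$zxy
  rot[4] = xxyzxyyxxxyzyzzz$zxyy
  rot[5] = xyzxyyxxxyzyzzz$zxyyx
  rot[6] = yzxyyxxxyzyzzz$zxyyxx
  rot[7] = zxyyxxxyzyzzz$zxyyxxy
  rot[8] = xyyxxxyzyzzz$zxyyxxyz
  rot[9] = yyxxxyzyzzz$zxyyxxyzx
  rot[10] = yxxxyzyzzz$zxyyxxyzxy
  rot[11] = xxxyzyzzz$zxyyxxyzxyy
  rot[12] = xxyzyzzz$zxyyxxyzxyyx
  rot[13] = xyzyzzz$zxyyxxyzxyyxx
  rot[14] = yzyzzz$zxyyxxyzxyyxxx
  rot[15] = zyzzz$zxyyxxyzxyyxxxy
  rot[16] = yzzz$zxyyxxyzxyyxxxyz
  rot[17] = zzz$zxyyxxyzxyyxxxyzy
  rot[18] = zz$zxyyxxyzxyyxxxyzyz
  rot[19] = z$zxyyxxyzxyyxxxyzyzz
  rot[20] = $zxyyxxyzxyyxxxyzyzzz
Sorted (with $ < everything):
  sorted[0] = $zxyyxxyzxyyxxxyzyzzz
  sorted[1] = xxxyzyzzz$zxyyxxyzxyy
  sorted[2] = xxyzxyyxxxyzyzzz$zxyy
  sorted[3] = xxyzyzzz$zxyyxxyzxyyx
  sorted[4] = xyyxxxyzyzzz$zxyyxxyz
  sorted[5] = xyyxxyzxyyxxxyzyzzz$z
  sorted[6] = xyzxyyxxxyzyzzz$zxyyx
  sorted[7] = xyzyzzz$zxyyxxyzxyyxx
  sorted[8] = yxxxyzyzzz$zxyyxxyzxy
  sorted[9] = yxxyzxyyxxxyzyzzz$zxy
  sorted[10] = yyxxxyzyzzz$zxyyxxyzx
  sorted[11] = yyxxyzxyyxxxyzyzzz$zx
  sorted[12] = yzxyyxxxyzyzzz$zxyyxx
  sorted[13] = yzyzzz$zxyyxxyzxyyxxx
  sorted[14] = yzzz$zxyyxxyzxyyxxxyz
  sorted[15] = z$zxyyxxyzxyyxxxyzyzz
  sorted[16] = zxyyxxxyzyzzz$zxyyxxy
  sorted[17] = zxyyxxyzxyyxxxyzyzzz$
  sorted[18] = zyzzz$zxyyxxyzxyyxxxy
  sorted[19] = zz$zxyyxxyzxyyxxxyzyz
  sorted[20] = zzz$zxyyxxyzxyyxxxyzy
sorted[19] = zz$zxyyxxyzxyyxxxyzyz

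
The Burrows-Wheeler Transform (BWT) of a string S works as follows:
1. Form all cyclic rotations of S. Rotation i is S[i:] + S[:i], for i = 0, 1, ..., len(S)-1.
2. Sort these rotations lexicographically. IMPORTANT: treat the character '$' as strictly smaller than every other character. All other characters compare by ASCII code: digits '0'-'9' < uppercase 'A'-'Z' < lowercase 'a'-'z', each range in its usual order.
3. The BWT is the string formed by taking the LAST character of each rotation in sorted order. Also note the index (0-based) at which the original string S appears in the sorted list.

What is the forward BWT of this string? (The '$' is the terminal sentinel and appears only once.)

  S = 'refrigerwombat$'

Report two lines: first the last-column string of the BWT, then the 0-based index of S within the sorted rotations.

Answer: tbmrgeirow$fear
10

Derivation:
All 15 rotations (rotation i = S[i:]+S[:i]):
  rot[0] = refrigerwombat$
  rot[1] = efrigerwombat$r
  rot[2] = frigerwombat$re
  rot[3] = rigerwombat$ref
  rot[4] = igerwombat$refr
  rot[5] = gerwombat$refri
  rot[6] = erwombat$refrig
  rot[7] = rwombat$refrige
  rot[8] = wombat$refriger
  rot[9] = ombat$refrigerw
  rot[10] = mbat$refrigerwo
  rot[11] = bat$refrigerwom
  rot[12] = at$refrigerwomb
  rot[13] = t$refrigerwomba
  rot[14] = $refrigerwombat
Sorted (with $ < everything):
  sorted[0] = $refrigerwombat  (last char: 't')
  sorted[1] = at$refrigerwomb  (last char: 'b')
  sorted[2] = bat$refrigerwom  (last char: 'm')
  sorted[3] = efrigerwombat$r  (last char: 'r')
  sorted[4] = erwombat$refrig  (last char: 'g')
  sorted[5] = frigerwombat$re  (last char: 'e')
  sorted[6] = gerwombat$refri  (last char: 'i')
  sorted[7] = igerwombat$refr  (last char: 'r')
  sorted[8] = mbat$refrigerwo  (last char: 'o')
  sorted[9] = ombat$refrigerw  (last char: 'w')
  sorted[10] = refrigerwombat$  (last char: '$')
  sorted[11] = rigerwombat$ref  (last char: 'f')
  sorted[12] = rwombat$refrige  (last char: 'e')
  sorted[13] = t$refrigerwomba  (last char: 'a')
  sorted[14] = wombat$refriger  (last char: 'r')
Last column: tbmrgeirow$fear
Original string S is at sorted index 10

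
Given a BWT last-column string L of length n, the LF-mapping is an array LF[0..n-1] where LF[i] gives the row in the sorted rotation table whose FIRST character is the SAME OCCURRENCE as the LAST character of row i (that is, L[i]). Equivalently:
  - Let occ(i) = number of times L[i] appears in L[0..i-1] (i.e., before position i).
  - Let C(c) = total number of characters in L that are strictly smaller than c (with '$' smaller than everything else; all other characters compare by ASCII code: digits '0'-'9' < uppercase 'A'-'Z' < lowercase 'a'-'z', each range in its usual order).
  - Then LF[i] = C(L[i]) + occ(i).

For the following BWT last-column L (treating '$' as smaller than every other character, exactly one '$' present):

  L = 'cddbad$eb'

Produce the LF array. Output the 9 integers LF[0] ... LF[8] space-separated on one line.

Answer: 4 5 6 2 1 7 0 8 3

Derivation:
Char counts: '$':1, 'a':1, 'b':2, 'c':1, 'd':3, 'e':1
C (first-col start): C('$')=0, C('a')=1, C('b')=2, C('c')=4, C('d')=5, C('e')=8
L[0]='c': occ=0, LF[0]=C('c')+0=4+0=4
L[1]='d': occ=0, LF[1]=C('d')+0=5+0=5
L[2]='d': occ=1, LF[2]=C('d')+1=5+1=6
L[3]='b': occ=0, LF[3]=C('b')+0=2+0=2
L[4]='a': occ=0, LF[4]=C('a')+0=1+0=1
L[5]='d': occ=2, LF[5]=C('d')+2=5+2=7
L[6]='$': occ=0, LF[6]=C('$')+0=0+0=0
L[7]='e': occ=0, LF[7]=C('e')+0=8+0=8
L[8]='b': occ=1, LF[8]=C('b')+1=2+1=3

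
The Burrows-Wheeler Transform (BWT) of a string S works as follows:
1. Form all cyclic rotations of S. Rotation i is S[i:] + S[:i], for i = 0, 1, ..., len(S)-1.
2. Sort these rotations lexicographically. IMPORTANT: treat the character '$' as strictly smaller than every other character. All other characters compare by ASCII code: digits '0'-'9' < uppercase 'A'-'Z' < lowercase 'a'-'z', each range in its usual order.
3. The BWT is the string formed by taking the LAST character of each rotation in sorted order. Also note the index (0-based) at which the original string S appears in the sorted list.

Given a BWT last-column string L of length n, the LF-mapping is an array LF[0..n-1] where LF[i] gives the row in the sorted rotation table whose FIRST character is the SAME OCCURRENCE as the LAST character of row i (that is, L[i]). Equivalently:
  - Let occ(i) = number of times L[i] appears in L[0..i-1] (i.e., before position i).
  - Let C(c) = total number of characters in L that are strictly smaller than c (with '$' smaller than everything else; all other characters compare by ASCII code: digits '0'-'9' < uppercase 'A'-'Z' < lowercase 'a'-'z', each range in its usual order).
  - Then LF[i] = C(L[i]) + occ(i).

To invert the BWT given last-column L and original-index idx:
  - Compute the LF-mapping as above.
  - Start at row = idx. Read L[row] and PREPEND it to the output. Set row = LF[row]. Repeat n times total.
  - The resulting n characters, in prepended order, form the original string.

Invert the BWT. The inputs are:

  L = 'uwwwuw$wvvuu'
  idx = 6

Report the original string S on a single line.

LF mapping: 1 7 8 9 2 10 0 11 5 6 3 4
Walk LF starting at row 6, prepending L[row]:
  step 1: row=6, L[6]='$', prepend. Next row=LF[6]=0
  step 2: row=0, L[0]='u', prepend. Next row=LF[0]=1
  step 3: row=1, L[1]='w', prepend. Next row=LF[1]=7
  step 4: row=7, L[7]='w', prepend. Next row=LF[7]=11
  step 5: row=11, L[11]='u', prepend. Next row=LF[11]=4
  step 6: row=4, L[4]='u', prepend. Next row=LF[4]=2
  step 7: row=2, L[2]='w', prepend. Next row=LF[2]=8
  step 8: row=8, L[8]='v', prepend. Next row=LF[8]=5
  step 9: row=5, L[5]='w', prepend. Next row=LF[5]=10
  step 10: row=10, L[10]='u', prepend. Next row=LF[10]=3
  step 11: row=3, L[3]='w', prepend. Next row=LF[3]=9
  step 12: row=9, L[9]='v', prepend. Next row=LF[9]=6
Reversed output: vwuwvwuuwwu$

Answer: vwuwvwuuwwu$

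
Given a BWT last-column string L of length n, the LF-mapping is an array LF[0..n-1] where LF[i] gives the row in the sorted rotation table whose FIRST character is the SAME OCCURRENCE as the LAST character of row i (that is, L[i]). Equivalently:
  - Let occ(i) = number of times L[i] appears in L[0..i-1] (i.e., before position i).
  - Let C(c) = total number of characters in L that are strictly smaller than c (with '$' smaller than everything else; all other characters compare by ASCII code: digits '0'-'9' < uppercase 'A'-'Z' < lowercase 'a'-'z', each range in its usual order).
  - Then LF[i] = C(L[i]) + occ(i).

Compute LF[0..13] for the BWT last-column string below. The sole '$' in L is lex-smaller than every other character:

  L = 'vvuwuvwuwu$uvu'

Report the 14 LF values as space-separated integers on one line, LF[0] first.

Answer: 7 8 1 11 2 9 12 3 13 4 0 5 10 6

Derivation:
Char counts: '$':1, 'u':6, 'v':4, 'w':3
C (first-col start): C('$')=0, C('u')=1, C('v')=7, C('w')=11
L[0]='v': occ=0, LF[0]=C('v')+0=7+0=7
L[1]='v': occ=1, LF[1]=C('v')+1=7+1=8
L[2]='u': occ=0, LF[2]=C('u')+0=1+0=1
L[3]='w': occ=0, LF[3]=C('w')+0=11+0=11
L[4]='u': occ=1, LF[4]=C('u')+1=1+1=2
L[5]='v': occ=2, LF[5]=C('v')+2=7+2=9
L[6]='w': occ=1, LF[6]=C('w')+1=11+1=12
L[7]='u': occ=2, LF[7]=C('u')+2=1+2=3
L[8]='w': occ=2, LF[8]=C('w')+2=11+2=13
L[9]='u': occ=3, LF[9]=C('u')+3=1+3=4
L[10]='$': occ=0, LF[10]=C('$')+0=0+0=0
L[11]='u': occ=4, LF[11]=C('u')+4=1+4=5
L[12]='v': occ=3, LF[12]=C('v')+3=7+3=10
L[13]='u': occ=5, LF[13]=C('u')+5=1+5=6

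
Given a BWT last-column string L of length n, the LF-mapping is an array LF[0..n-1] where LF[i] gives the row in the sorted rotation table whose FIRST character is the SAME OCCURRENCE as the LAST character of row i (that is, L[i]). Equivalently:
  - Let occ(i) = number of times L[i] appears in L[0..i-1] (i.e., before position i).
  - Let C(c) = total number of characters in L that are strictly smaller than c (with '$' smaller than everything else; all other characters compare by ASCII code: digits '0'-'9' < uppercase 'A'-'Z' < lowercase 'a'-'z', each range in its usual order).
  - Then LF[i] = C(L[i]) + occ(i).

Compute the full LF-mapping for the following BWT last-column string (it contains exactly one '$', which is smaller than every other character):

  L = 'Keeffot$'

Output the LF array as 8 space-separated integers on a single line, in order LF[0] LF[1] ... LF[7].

Char counts: '$':1, 'K':1, 'e':2, 'f':2, 'o':1, 't':1
C (first-col start): C('$')=0, C('K')=1, C('e')=2, C('f')=4, C('o')=6, C('t')=7
L[0]='K': occ=0, LF[0]=C('K')+0=1+0=1
L[1]='e': occ=0, LF[1]=C('e')+0=2+0=2
L[2]='e': occ=1, LF[2]=C('e')+1=2+1=3
L[3]='f': occ=0, LF[3]=C('f')+0=4+0=4
L[4]='f': occ=1, LF[4]=C('f')+1=4+1=5
L[5]='o': occ=0, LF[5]=C('o')+0=6+0=6
L[6]='t': occ=0, LF[6]=C('t')+0=7+0=7
L[7]='$': occ=0, LF[7]=C('$')+0=0+0=0

Answer: 1 2 3 4 5 6 7 0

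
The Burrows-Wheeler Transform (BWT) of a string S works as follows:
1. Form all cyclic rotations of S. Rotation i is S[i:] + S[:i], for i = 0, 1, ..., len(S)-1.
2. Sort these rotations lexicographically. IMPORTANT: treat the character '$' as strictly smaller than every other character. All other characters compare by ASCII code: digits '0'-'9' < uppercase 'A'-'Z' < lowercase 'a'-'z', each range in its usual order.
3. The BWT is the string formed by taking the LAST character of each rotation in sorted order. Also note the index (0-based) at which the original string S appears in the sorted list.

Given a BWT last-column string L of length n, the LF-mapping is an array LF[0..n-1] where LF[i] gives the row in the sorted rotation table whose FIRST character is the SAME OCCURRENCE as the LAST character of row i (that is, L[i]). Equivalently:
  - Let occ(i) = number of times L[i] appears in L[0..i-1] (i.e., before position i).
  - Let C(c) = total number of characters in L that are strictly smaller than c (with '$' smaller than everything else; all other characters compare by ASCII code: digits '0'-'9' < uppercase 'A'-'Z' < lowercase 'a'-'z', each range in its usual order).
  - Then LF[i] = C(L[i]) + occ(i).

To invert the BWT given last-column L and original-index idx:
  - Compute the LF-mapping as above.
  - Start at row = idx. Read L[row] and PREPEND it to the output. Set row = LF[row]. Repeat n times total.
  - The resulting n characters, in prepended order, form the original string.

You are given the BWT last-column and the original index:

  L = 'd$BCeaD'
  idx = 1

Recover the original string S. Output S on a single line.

LF mapping: 5 0 1 2 6 4 3
Walk LF starting at row 1, prepending L[row]:
  step 1: row=1, L[1]='$', prepend. Next row=LF[1]=0
  step 2: row=0, L[0]='d', prepend. Next row=LF[0]=5
  step 3: row=5, L[5]='a', prepend. Next row=LF[5]=4
  step 4: row=4, L[4]='e', prepend. Next row=LF[4]=6
  step 5: row=6, L[6]='D', prepend. Next row=LF[6]=3
  step 6: row=3, L[3]='C', prepend. Next row=LF[3]=2
  step 7: row=2, L[2]='B', prepend. Next row=LF[2]=1
Reversed output: BCDead$

Answer: BCDead$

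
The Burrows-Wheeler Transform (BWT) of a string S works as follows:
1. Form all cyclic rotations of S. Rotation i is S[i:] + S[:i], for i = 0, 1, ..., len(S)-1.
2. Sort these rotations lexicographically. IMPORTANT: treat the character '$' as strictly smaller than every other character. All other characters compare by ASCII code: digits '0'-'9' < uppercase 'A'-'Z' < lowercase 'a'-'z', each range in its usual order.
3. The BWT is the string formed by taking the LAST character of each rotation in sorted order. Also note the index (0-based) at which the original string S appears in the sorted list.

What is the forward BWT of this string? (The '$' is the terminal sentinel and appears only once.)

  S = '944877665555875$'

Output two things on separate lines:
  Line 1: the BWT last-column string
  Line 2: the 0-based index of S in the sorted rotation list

All 16 rotations (rotation i = S[i:]+S[:i]):
  rot[0] = 944877665555875$
  rot[1] = 44877665555875$9
  rot[2] = 4877665555875$94
  rot[3] = 877665555875$944
  rot[4] = 77665555875$9448
  rot[5] = 7665555875$94487
  rot[6] = 665555875$944877
  rot[7] = 65555875$9448776
  rot[8] = 5555875$94487766
  rot[9] = 555875$944877665
  rot[10] = 55875$9448776655
  rot[11] = 5875$94487766555
  rot[12] = 875$944877665555
  rot[13] = 75$9448776655558
  rot[14] = 5$94487766555587
  rot[15] = $944877665555875
Sorted (with $ < everything):
  sorted[0] = $944877665555875  (last char: '5')
  sorted[1] = 44877665555875$9  (last char: '9')
  sorted[2] = 4877665555875$94  (last char: '4')
  sorted[3] = 5$94487766555587  (last char: '7')
  sorted[4] = 5555875$94487766  (last char: '6')
  sorted[5] = 555875$944877665  (last char: '5')
  sorted[6] = 55875$9448776655  (last char: '5')
  sorted[7] = 5875$94487766555  (last char: '5')
  sorted[8] = 65555875$9448776  (last char: '6')
  sorted[9] = 665555875$944877  (last char: '7')
  sorted[10] = 75$9448776655558  (last char: '8')
  sorted[11] = 7665555875$94487  (last char: '7')
  sorted[12] = 77665555875$9448  (last char: '8')
  sorted[13] = 875$944877665555  (last char: '5')
  sorted[14] = 877665555875$944  (last char: '4')
  sorted[15] = 944877665555875$  (last char: '$')
Last column: 594765556787854$
Original string S is at sorted index 15

Answer: 594765556787854$
15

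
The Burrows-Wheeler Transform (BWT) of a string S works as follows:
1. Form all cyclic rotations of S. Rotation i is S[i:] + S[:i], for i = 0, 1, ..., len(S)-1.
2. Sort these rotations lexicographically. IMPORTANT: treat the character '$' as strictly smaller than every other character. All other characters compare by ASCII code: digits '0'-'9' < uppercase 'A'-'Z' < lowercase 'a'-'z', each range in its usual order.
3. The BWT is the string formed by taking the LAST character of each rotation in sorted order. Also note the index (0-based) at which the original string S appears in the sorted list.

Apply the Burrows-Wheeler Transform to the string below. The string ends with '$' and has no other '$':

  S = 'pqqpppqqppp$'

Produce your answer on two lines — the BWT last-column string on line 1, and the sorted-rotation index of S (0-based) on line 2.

All 12 rotations (rotation i = S[i:]+S[:i]):
  rot[0] = pqqpppqqppp$
  rot[1] = qqpppqqppp$p
  rot[2] = qpppqqppp$pq
  rot[3] = pppqqppp$pqq
  rot[4] = ppqqppp$pqqp
  rot[5] = pqqppp$pqqpp
  rot[6] = qqppp$pqqppp
  rot[7] = qppp$pqqpppq
  rot[8] = ppp$pqqpppqq
  rot[9] = pp$pqqpppqqp
  rot[10] = p$pqqpppqqpp
  rot[11] = $pqqpppqqppp
Sorted (with $ < everything):
  sorted[0] = $pqqpppqqppp  (last char: 'p')
  sorted[1] = p$pqqpppqqpp  (last char: 'p')
  sorted[2] = pp$pqqpppqqp  (last char: 'p')
  sorted[3] = ppp$pqqpppqq  (last char: 'q')
  sorted[4] = pppqqppp$pqq  (last char: 'q')
  sorted[5] = ppqqppp$pqqp  (last char: 'p')
  sorted[6] = pqqppp$pqqpp  (last char: 'p')
  sorted[7] = pqqpppqqppp$  (last char: '$')
  sorted[8] = qppp$pqqpppq  (last char: 'q')
  sorted[9] = qpppqqppp$pq  (last char: 'q')
  sorted[10] = qqppp$pqqppp  (last char: 'p')
  sorted[11] = qqpppqqppp$p  (last char: 'p')
Last column: pppqqpp$qqpp
Original string S is at sorted index 7

Answer: pppqqpp$qqpp
7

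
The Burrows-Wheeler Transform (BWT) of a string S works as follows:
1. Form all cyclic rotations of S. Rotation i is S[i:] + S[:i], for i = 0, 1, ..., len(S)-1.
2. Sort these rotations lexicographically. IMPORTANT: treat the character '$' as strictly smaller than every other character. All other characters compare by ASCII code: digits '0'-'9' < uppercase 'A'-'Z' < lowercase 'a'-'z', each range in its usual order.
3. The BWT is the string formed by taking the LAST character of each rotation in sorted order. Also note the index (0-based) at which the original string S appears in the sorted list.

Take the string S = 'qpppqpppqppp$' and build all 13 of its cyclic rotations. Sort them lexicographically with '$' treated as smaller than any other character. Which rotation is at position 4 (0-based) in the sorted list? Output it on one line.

All 13 rotations (rotation i = S[i:]+S[:i]):
  rot[0] = qpppqpppqppp$
  rot[1] = pppqpppqppp$q
  rot[2] = ppqpppqppp$qp
  rot[3] = pqpppqppp$qpp
  rot[4] = qpppqppp$qppp
  rot[5] = pppqppp$qpppq
  rot[6] = ppqppp$qpppqp
  rot[7] = pqppp$qpppqpp
  rot[8] = qppp$qpppqppp
  rot[9] = ppp$qpppqpppq
  rot[10] = pp$qpppqpppqp
  rot[11] = p$qpppqpppqpp
  rot[12] = $qpppqpppqppp
Sorted (with $ < everything):
  sorted[0] = $qpppqpppqppp
  sorted[1] = p$qpppqpppqpp
  sorted[2] = pp$qpppqpppqp
  sorted[3] = ppp$qpppqpppq
  sorted[4] = pppqppp$qpppq
  sorted[5] = pppqpppqppp$q
  sorted[6] = ppqppp$qpppqp
  sorted[7] = ppqpppqppp$qp
  sorted[8] = pqppp$qpppqpp
  sorted[9] = pqpppqppp$qpp
  sorted[10] = qppp$qpppqppp
  sorted[11] = qpppqppp$qppp
  sorted[12] = qpppqpppqppp$
sorted[4] = pppqppp$qpppq

Answer: pppqppp$qpppq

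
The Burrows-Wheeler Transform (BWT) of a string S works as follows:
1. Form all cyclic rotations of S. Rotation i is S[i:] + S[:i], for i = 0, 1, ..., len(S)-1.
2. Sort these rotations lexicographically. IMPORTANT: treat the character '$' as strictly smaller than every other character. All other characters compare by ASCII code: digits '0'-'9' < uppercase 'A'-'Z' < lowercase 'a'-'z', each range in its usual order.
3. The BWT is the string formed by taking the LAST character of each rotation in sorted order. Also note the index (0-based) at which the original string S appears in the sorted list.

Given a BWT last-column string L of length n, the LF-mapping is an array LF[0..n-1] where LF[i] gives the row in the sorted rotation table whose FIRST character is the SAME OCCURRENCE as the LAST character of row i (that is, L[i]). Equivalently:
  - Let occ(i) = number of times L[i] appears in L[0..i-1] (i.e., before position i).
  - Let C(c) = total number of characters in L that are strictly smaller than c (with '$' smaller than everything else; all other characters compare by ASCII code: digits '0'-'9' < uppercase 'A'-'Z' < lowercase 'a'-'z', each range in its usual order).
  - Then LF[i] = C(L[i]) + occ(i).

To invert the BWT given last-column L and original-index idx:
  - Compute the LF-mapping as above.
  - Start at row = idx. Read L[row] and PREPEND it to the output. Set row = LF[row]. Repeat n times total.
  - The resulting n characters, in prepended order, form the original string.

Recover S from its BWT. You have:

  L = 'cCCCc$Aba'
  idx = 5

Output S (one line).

Answer: acCCCAbc$

Derivation:
LF mapping: 7 2 3 4 8 0 1 6 5
Walk LF starting at row 5, prepending L[row]:
  step 1: row=5, L[5]='$', prepend. Next row=LF[5]=0
  step 2: row=0, L[0]='c', prepend. Next row=LF[0]=7
  step 3: row=7, L[7]='b', prepend. Next row=LF[7]=6
  step 4: row=6, L[6]='A', prepend. Next row=LF[6]=1
  step 5: row=1, L[1]='C', prepend. Next row=LF[1]=2
  step 6: row=2, L[2]='C', prepend. Next row=LF[2]=3
  step 7: row=3, L[3]='C', prepend. Next row=LF[3]=4
  step 8: row=4, L[4]='c', prepend. Next row=LF[4]=8
  step 9: row=8, L[8]='a', prepend. Next row=LF[8]=5
Reversed output: acCCCAbc$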